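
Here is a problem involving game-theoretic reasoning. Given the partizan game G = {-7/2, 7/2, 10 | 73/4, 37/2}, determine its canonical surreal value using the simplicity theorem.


Left options: {-7/2, 7/2, 10}, max = 10
Right options: {73/4, 37/2}, min = 73/4
All options are numbers and max(Left) < min(Right), so by the simplicity theorem the value is the simplest (earliest-born) number strictly between 10 and 73/4.
Integers 11 through 18 all lie strictly between 10 and 73/4.
Among integers, the simplest (lowest birthday = smallest |n|; 0 is born on day 0, +-n on day n) is 11.
No non-integer in the interval can be simpler: if x is a non-integer in the interval, then floor(x) or ceil(x) also lies in the interval (the interval contains an integer), and both are proper prefixes of x's sign expansion, i.e. born earlier. So the game value is 11.
Game value = 11

11


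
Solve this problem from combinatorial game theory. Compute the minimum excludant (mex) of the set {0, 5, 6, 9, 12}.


Set = {0, 5, 6, 9, 12}
0 is in the set.
1 is NOT in the set. This is the mex.
mex = 1

1


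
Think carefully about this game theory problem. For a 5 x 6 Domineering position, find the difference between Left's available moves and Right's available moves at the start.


Board is 5 x 6 (rows x cols).
Left (vertical) placements: (rows-1) * cols = 4 * 6 = 24
Right (horizontal) placements: rows * (cols-1) = 5 * 5 = 25
Advantage = Left - Right = 24 - 25 = -1

-1


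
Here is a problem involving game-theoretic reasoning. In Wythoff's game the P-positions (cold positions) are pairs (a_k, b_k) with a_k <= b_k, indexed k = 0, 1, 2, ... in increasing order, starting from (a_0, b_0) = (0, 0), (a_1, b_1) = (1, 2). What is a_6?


By Wythoff's theorem, a_k = floor(k * phi) and b_k = floor(k * phi^2) = a_k + k, where phi = (1 + sqrt(5))/2 is the golden ratio.
phi = (1 + sqrt(5))/2 = 1.618034
k = 6
k * phi = 6 * 1.618034 = 9.708204
a_6 = floor(k * phi) = 9

9


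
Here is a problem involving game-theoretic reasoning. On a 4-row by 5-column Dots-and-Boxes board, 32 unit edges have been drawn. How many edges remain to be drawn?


Grid: 4 x 5 boxes, i.e. 5 rows and 6 columns of dots.
Horizontal edges: (rows + 1) * cols = 5 * 5 = 25
Vertical edges: rows * (cols + 1) = 4 * 6 = 24
Total edges: 25 + 24 = 49
Edges drawn: 32
Remaining: 49 - 32 = 17

17


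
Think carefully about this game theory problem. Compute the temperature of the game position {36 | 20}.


The game is {36 | 20}, a switch {a | b} with numbers a > b.
Cooling {a | b} by t gives {a - t | b + t}, which stops being hot when a - t = b + t, i.e. at t = (a - b)/2. So the temperature of a switch is (a - b)/2.
Temperature = (Left option - Right option) / 2
= (36 - (20)) / 2
= 16 / 2
= 8

8


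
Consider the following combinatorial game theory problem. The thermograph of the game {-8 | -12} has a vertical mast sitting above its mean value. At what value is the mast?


Game = {-8 | -12}, a switch {a | b} with numbers a > b.
Its thermograph has left wall a - t and right wall b + t, which meet at t = (a - b)/2, where both equal (a + b)/2. So the mast (mean value) is at (a + b)/2.
Mean = (-8 + (-12))/2 = -20/2 = -10

-10


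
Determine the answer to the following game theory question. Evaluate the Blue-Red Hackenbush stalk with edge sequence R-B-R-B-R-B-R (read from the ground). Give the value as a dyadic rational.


Edges (from ground): R-B-R-B-R-B-R
By Berlekamp's sign-expansion rule, a Blue-Red Hackenbush stalk has the value of the surreal number whose sign sequence is the edge sequence with B -> + and R -> -.
Sign sequence: -+-+-+-
Trace the sign expansion in the surreal number tree, starting from 0:
Edge 1: R (sign -) -> bounds (-inf, 0), value = -1
Edge 2: B (sign +) -> bounds (-1, 0), value = -1/2
Edge 3: R (sign -) -> bounds (-1, -1/2), value = -3/4
Edge 4: B (sign +) -> bounds (-3/4, -1/2), value = -5/8
Edge 5: R (sign -) -> bounds (-3/4, -5/8), value = -11/16
Edge 6: B (sign +) -> bounds (-11/16, -5/8), value = -21/32
Edge 7: R (sign -) -> bounds (-11/16, -21/32), value = -43/64
Game value = -43/64

-43/64


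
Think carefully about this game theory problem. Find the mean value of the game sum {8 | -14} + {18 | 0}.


G1 = {8 | -14}, G2 = {18 | 0}
Each is a switch {a | b} with numbers a > b; its mean value is (a + b)/2, and mean value is additive over game sums: m(G1 + G2) = m(G1) + m(G2).
Mean of G1 = (8 + (-14))/2 = -6/2 = -3
Mean of G2 = (18 + (0))/2 = 18/2 = 9
Mean of G1 + G2 = -3 + 9 = 6

6


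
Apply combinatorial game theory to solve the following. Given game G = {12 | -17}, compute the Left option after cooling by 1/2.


Original game: {12 | -17} (a switch {a | b} with a > b).
Cooling by t (for t below the temperature (a - b)/2 = 29/2) taxes each move by t: {a | b} cooled by t is {a - t | b + t}.
Cooling amount: t = 1/2
Cooled Left option: 12 - 1/2 = 23/2
Cooled Right option: -17 + 1/2 = -33/2
Cooled game: {23/2 | -33/2}
Left option = 23/2

23/2


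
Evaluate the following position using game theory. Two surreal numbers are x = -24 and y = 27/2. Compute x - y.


x = -24, y = 27/2
Converting to common denominator: 2
x = -48/2, y = 27/2
x - y = -24 - 27/2 = -75/2

-75/2


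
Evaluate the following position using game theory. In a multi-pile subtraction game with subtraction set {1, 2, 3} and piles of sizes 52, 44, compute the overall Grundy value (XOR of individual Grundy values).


Subtraction set: {1, 2, 3}
For this subtraction set, G(n) = n mod 4 (period = max + 1 = 4).
Pile 1 (size 52): G(52) = 52 mod 4 = 0
Pile 2 (size 44): G(44) = 44 mod 4 = 0
Total Grundy value = XOR of all: 0 XOR 0 = 0

0


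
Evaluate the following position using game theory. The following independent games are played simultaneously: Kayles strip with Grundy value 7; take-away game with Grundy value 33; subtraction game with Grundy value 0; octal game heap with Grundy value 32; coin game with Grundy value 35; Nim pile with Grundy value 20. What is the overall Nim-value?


By the Sprague-Grundy theorem, the Grundy value of a sum of games is the XOR of individual Grundy values.
Kayles strip: Grundy value = 7. Running XOR: 0 XOR 7 = 7
take-away game: Grundy value = 33. Running XOR: 7 XOR 33 = 38
subtraction game: Grundy value = 0. Running XOR: 38 XOR 0 = 38
octal game heap: Grundy value = 32. Running XOR: 38 XOR 32 = 6
coin game: Grundy value = 35. Running XOR: 6 XOR 35 = 37
Nim pile: Grundy value = 20. Running XOR: 37 XOR 20 = 49
The combined Grundy value is 49.

49


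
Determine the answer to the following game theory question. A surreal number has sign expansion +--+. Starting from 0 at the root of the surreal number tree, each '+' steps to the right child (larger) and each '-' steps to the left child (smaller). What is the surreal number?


Sign expansion: +--+
Rule: track bounds (lo, hi), initially (-inf, +inf). On '+', the current value becomes lo and we move to the simplest number in (value, hi): value + 1 if hi = +inf, otherwise the midpoint (value + hi)/2. On '-', the current value becomes hi and we move to value - 1 if lo = -inf, otherwise the midpoint (lo + value)/2.
Start at 0.
Step 1: sign = +, move right. Bounds: (0, +inf). Value = 1
Step 2: sign = -, move left. Bounds: (0, 1). Value = 1/2
Step 3: sign = -, move left. Bounds: (0, 1/2). Value = 1/4
Step 4: sign = +, move right. Bounds: (1/4, 1/2). Value = 3/8
The surreal number with sign expansion +--+ is 3/8.

3/8


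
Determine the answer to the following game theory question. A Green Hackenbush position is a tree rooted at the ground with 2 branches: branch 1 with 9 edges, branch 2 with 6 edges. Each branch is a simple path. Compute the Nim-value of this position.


The tree has 2 branches from the ground vertex.
In Green Hackenbush, the Nim-value of a simple path of length k is k.
Branch 1: length 9, Nim-value = 9
Branch 2: length 6, Nim-value = 6
Total Nim-value = XOR of all branch values:
0 XOR 9 = 9
9 XOR 6 = 15
Nim-value of the tree = 15

15


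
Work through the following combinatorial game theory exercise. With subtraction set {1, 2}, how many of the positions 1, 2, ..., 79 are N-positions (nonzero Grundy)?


Subtraction set S = {1, 2}, so G(n) = n mod 3.
G(n) = 0 when n is a multiple of 3.
Multiples of 3 in [1, 79]: 26
N-positions (nonzero Grundy) = 79 - 26 = 53

53


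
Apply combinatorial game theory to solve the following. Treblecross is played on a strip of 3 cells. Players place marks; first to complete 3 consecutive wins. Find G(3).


Treblecross: place X on empty cells; 3-in-a-row wins.
Playing within two cells of an existing X lets the opponent win at once, so sensible play treats the cells i-2..i+2 around each X as dead. The player left with no safe cell loses, so this is a normal-play take-away game on strips of safe cells.
Placing X at cell i (0-indexed) of a strip of k safe cells leaves independent strips of sizes max(0, i-2) and max(0, k-i-3). Hence G(k) = mex{ G(max(0,i-2)) XOR G(max(0,k-i-3)) : 0 <= i < k }, with G(0) = 0.
G(1): splits (0,0):0^0=0 -> mex({0}) = 1
G(2): splits (0,0):0^0=0 -> mex({0}) = 1
G(3): splits (0,0):0^0=0 -> mex({0}) = 1
Therefore G(3) = 1.

1


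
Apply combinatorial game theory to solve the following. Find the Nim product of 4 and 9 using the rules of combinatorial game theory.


Nim multiplication is bilinear over XOR: (u XOR v) * w = (u*w) XOR (v*w).
So we split each operand into its bit components and XOR the pairwise Nim products.
4 = 4 (as XOR of powers of 2).
9 = 1 + 8 (as XOR of powers of 2).
Using the standard Nim-product table on single bits:
  2*2 = 3,   2*4 = 8,   2*8 = 12,
  4*4 = 6,   4*8 = 11,  8*8 = 13,
and  1*x = x (identity), k*l = l*k (commutative).
Pairwise Nim products:
  4 * 1 = 4
  4 * 8 = 11
XOR them: 4 XOR 11 = 15.
Result: 4 * 9 = 15 (in Nim).

15


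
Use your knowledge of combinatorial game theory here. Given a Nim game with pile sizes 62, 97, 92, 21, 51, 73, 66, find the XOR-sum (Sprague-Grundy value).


We need the XOR (exclusive or) of all pile sizes.
After XOR-ing pile 1 (size 62): 0 XOR 62 = 62
After XOR-ing pile 2 (size 97): 62 XOR 97 = 95
After XOR-ing pile 3 (size 92): 95 XOR 92 = 3
After XOR-ing pile 4 (size 21): 3 XOR 21 = 22
After XOR-ing pile 5 (size 51): 22 XOR 51 = 37
After XOR-ing pile 6 (size 73): 37 XOR 73 = 108
After XOR-ing pile 7 (size 66): 108 XOR 66 = 46
The Nim-value of this position is 46.

46


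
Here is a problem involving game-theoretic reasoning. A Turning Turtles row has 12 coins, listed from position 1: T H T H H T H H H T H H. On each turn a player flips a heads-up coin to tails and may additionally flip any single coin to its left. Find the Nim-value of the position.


Coins: T H T H H T H H H T H H
Key fact: a single head at position k behaves exactly like a Nim heap of size k (turning it to T and optionally flipping a coin at j < k corresponds to moving the heap from k to j, or to 0), and heads combine as a disjunctive sum (two heads at the same place would cancel, matching j XOR j = 0). So the Nim-value is the XOR of the 1-indexed positions of the heads.
Face-up positions (1-indexed): [2, 4, 5, 7, 8, 9, 11, 12]
XOR 0 with 2: 0 XOR 2 = 2
XOR 2 with 4: 2 XOR 4 = 6
XOR 6 with 5: 6 XOR 5 = 3
XOR 3 with 7: 3 XOR 7 = 4
XOR 4 with 8: 4 XOR 8 = 12
XOR 12 with 9: 12 XOR 9 = 5
XOR 5 with 11: 5 XOR 11 = 14
XOR 14 with 12: 14 XOR 12 = 2
Nim-value = 2

2


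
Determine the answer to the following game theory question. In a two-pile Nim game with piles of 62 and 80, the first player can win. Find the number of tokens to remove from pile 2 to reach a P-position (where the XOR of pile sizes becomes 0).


Piles: 62 and 80
Current XOR: 62 XOR 80 = 110 (non-zero, so this is an N-position).
To make the XOR zero, we need to find a move that balances the piles.
For pile 2 (size 80): target = 80 XOR 110 = 62
We reduce pile 2 from 80 to 62.
Tokens removed: 80 - 62 = 18
Verification: 62 XOR 62 = 0

18


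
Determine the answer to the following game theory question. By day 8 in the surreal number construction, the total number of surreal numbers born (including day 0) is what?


Day 0: {|} = 0 is born. Count = 1.
Day n: the number of surreal numbers born by day n is 2^(n+1) - 1.
By day 0: 2^1 - 1 = 1
By day 1: 2^2 - 1 = 3
By day 2: 2^3 - 1 = 7
By day 3: 2^4 - 1 = 15
By day 4: 2^5 - 1 = 31
By day 5: 2^6 - 1 = 63
By day 6: 2^7 - 1 = 127
By day 7: 2^8 - 1 = 255
By day 8: 2^9 - 1 = 511
By day 8: 511 surreal numbers.

511


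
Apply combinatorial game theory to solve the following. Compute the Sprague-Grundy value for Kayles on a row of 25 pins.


Kayles: a move removes 1 or 2 adjacent pins from a contiguous row.
Removing pins from a row of k leaves two independent rows (a, b) with a + b = k - 1 (one pin) or a + b = k - 2 (two pins); an end removal gives a = 0.
By Sprague-Grundy, G(k) = mex{ G(a) XOR G(b) } over all these splits. G(0) = 0.
G(1): splits (0,0):0^0=0 -> mex({0}) = 1
G(2): splits (0,1):0^1=1 (0,0):0^0=0 -> mex({0, 1}) = 2
G(3): splits (0,2):0^2=2 (1,1):1^1=0 (0,1):0^1=1 -> mex({0, 1, 2}) = 3
G(4): splits (0,3):0^3=3 (1,2):1^2=3 (0,2):0^2=2 (1,1):1^1=0 -> mex({0, 2, 3}) = 1
G(5): splits (0,4):0^1=1 (1,3):1^3=2 (2,2):2^2=0 (0,3):0^3=3 (1,2):1^2=3 -> mex({0, 1, 2, 3}) = 4
G(6) = mex({0, 1, 2, 4}) = 3
G(7) = mex({0, 1, 3, 4, 5}) = 2
G(8) = mex({0, 2, 3, 5, 6}) = 1
G(9) = mex({0, 1, 2, 3, 6, 7}) = 4
G(10) = mex({0, 1, 3, 4, 5, 7}) = 2
G(11) = mex({0, 1, 2, 3, 4, 5}) = 6
G(12) = mex({0, 1, 2, 3, 5, 6, 7}) = 4
G(13) = mex({0, 2, 3, 4, 6, 7}) = 1
G(14) = mex({0, 1, 4, 5, 6, 7}) = 2
G(15) = mex({0, 1, 2, 3, 4, 5, 6}) = 7
G(16) = mex({0, 2, 3, 5, 6, 7}) = 1
G(17) = mex({0, 1, 2, 3, 5, 6, 7}) = 4
G(18) = mex({0, 1, 2, 4, 5, 6}) = 3
G(19) = mex({0, 1, 3, 4, 5, 7}) = 2
G(20) = mex({0, 2, 3, 4, 5, 6, 7}) = 1
G(21) = mex({0, 1, 2, 3, 5, 6, 7}) = 4
G(22) = mex({0, 1, 2, 3, 4, 5, 7}) = 6
G(23) = mex({0, 1, 2, 3, 4, 5, 6}) = 7
G(24) = mex({0, 1, 2, 3, 5, 6, 7}) = 4
G(25) = mex({0, 2, 3, 4, 6, 7}) = 1
Therefore G(25) = 1.

1


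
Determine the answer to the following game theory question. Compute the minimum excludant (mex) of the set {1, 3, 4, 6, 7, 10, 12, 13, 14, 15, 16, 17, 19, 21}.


Set = {1, 3, 4, 6, 7, 10, 12, 13, 14, 15, 16, 17, 19, 21}
0 is NOT in the set. This is the mex.
mex = 0

0


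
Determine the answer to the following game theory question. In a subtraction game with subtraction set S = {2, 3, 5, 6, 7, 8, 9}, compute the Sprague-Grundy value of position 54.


The subtraction set is S = {2, 3, 5, 6, 7, 8, 9}.
G(k) = mex{ G(k - s) : s in S, s <= k }. We compute iteratively: G(0) = 0.
G(1) = mex({}) = 0
G(2) = mex({0}) = 1
G(3) = mex({0}) = 1
G(4) = mex({0, 1}) = 2
G(5) = mex({0, 1}) = 2
G(6) = mex({0, 1, 2}) = 3
G(7) = mex({0, 1, 2}) = 3
G(8) = mex({0, 1, 2, 3}) = 4
G(9) = mex({0, 1, 2, 3}) = 4
G(10) = mex({0, 1, 2, 3, 4}) = 5
G(11) = mex({1, 2, 3, 4}) = 0
G(12) = mex({1, 2, 3, 4, 5}) = 0
G(13) = mex({0, 2, 3, 4, 5}) = 1
G(14) = mex({0, 2, 3, 4}) = 1
G(15) = mex({0, 1, 3, 4, 5}) = 2
G(16) = mex({0, 1, 3, 4, 5}) = 2
G(17) = mex({0, 1, 2, 4, 5}) = 3
G(18) = mex({0, 1, 2, 4, 5}) = 3
G(19) = mex({0, 1, 2, 3, 5}) = 4
Observe that G(11)..G(19) = 0, 0, 1, 1, 2, 2, 3, 3, 4 repeats G(0)..G(8) = 0, 0, 1, 1, 2, 2, 3, 3, 4.
For k >= max(S) = 9, G(k) is determined by the previous 9 values G(k-9)..G(k-1); a window of 9 consecutive values has recurred shifted by 11, so by induction G(k + 11) = G(k) for all k >= 0: the sequence is periodic from the start with period 11.
One period: G(0..10) = 0, 0, 1, 1, 2, 2, 3, 3, 4, 4, 5.
54 mod 11 = 10, so G(54) = G(10) = 5.

5


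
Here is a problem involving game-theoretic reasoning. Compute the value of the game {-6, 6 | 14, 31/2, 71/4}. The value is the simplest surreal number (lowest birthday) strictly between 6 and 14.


Left options: {-6, 6}, max = 6
Right options: {14, 31/2, 71/4}, min = 14
All options are numbers and max(Left) < min(Right), so by the simplicity theorem the value is the simplest (earliest-born) number strictly between 6 and 14.
Integers 7 through 13 all lie strictly between 6 and 14.
Among integers, the simplest (lowest birthday = smallest |n|; 0 is born on day 0, +-n on day n) is 7.
No non-integer in the interval can be simpler: if x is a non-integer in the interval, then floor(x) or ceil(x) also lies in the interval (the interval contains an integer), and both are proper prefixes of x's sign expansion, i.e. born earlier. So the game value is 7.
Game value = 7

7


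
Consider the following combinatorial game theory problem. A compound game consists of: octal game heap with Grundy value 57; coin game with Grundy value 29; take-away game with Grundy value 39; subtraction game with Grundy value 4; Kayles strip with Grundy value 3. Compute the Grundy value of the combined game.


By the Sprague-Grundy theorem, the Grundy value of a sum of games is the XOR of individual Grundy values.
octal game heap: Grundy value = 57. Running XOR: 0 XOR 57 = 57
coin game: Grundy value = 29. Running XOR: 57 XOR 29 = 36
take-away game: Grundy value = 39. Running XOR: 36 XOR 39 = 3
subtraction game: Grundy value = 4. Running XOR: 3 XOR 4 = 7
Kayles strip: Grundy value = 3. Running XOR: 7 XOR 3 = 4
The combined Grundy value is 4.

4


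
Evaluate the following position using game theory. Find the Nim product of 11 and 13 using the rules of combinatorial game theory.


Nim multiplication is bilinear over XOR: (u XOR v) * w = (u*w) XOR (v*w).
So we split each operand into its bit components and XOR the pairwise Nim products.
11 = 1 + 2 + 8 (as XOR of powers of 2).
13 = 1 + 4 + 8 (as XOR of powers of 2).
Using the standard Nim-product table on single bits:
  2*2 = 3,   2*4 = 8,   2*8 = 12,
  4*4 = 6,   4*8 = 11,  8*8 = 13,
and  1*x = x (identity), k*l = l*k (commutative).
Pairwise Nim products:
  1 * 1 = 1
  1 * 4 = 4
  1 * 8 = 8
  2 * 1 = 2
  2 * 4 = 8
  2 * 8 = 12
  8 * 1 = 8
  8 * 4 = 11
  8 * 8 = 13
XOR them: 1 XOR 4 XOR 8 XOR 2 XOR 8 XOR 12 XOR 8 XOR 11 XOR 13 = 5.
Result: 11 * 13 = 5 (in Nim).

5


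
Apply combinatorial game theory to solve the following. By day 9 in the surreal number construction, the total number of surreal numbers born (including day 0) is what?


Day 0: {|} = 0 is born. Count = 1.
Day n: the number of surreal numbers born by day n is 2^(n+1) - 1.
By day 0: 2^1 - 1 = 1
By day 1: 2^2 - 1 = 3
By day 2: 2^3 - 1 = 7
By day 3: 2^4 - 1 = 15
By day 4: 2^5 - 1 = 31
By day 5: 2^6 - 1 = 63
By day 6: 2^7 - 1 = 127
By day 7: 2^8 - 1 = 255
By day 8: 2^9 - 1 = 511
By day 9: 2^10 - 1 = 1023
By day 9: 1023 surreal numbers.

1023


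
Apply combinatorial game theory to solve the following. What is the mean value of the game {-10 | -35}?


Game = {-10 | -35}, a switch {a | b} with numbers a > b.
Its thermograph has left wall a - t and right wall b + t, which meet at t = (a - b)/2, where both equal (a + b)/2. So the mast (mean value) is at (a + b)/2.
Mean = (-10 + (-35))/2 = -45/2 = -45/2

-45/2


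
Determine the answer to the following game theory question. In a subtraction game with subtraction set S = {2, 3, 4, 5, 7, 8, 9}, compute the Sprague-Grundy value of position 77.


The subtraction set is S = {2, 3, 4, 5, 7, 8, 9}.
G(k) = mex{ G(k - s) : s in S, s <= k }. We compute iteratively: G(0) = 0.
G(1) = mex({}) = 0
G(2) = mex({0}) = 1
G(3) = mex({0}) = 1
G(4) = mex({0, 1}) = 2
G(5) = mex({0, 1}) = 2
G(6) = mex({0, 1, 2}) = 3
G(7) = mex({0, 1, 2}) = 3
G(8) = mex({0, 1, 2, 3}) = 4
G(9) = mex({0, 1, 2, 3}) = 4
G(10) = mex({0, 1, 2, 3, 4}) = 5
G(11) = mex({1, 2, 3, 4}) = 0
G(12) = mex({1, 2, 3, 4, 5}) = 0
G(13) = mex({0, 2, 3, 4, 5}) = 1
G(14) = mex({0, 2, 3, 4, 5}) = 1
G(15) = mex({0, 1, 3, 4, 5}) = 2
G(16) = mex({0, 1, 3, 4}) = 2
G(17) = mex({0, 1, 2, 4, 5}) = 3
G(18) = mex({0, 1, 2, 4, 5}) = 3
G(19) = mex({0, 1, 2, 3, 5}) = 4
Observe that G(11)..G(19) = 0, 0, 1, 1, 2, 2, 3, 3, 4 repeats G(0)..G(8) = 0, 0, 1, 1, 2, 2, 3, 3, 4.
For k >= max(S) = 9, G(k) is determined by the previous 9 values G(k-9)..G(k-1); a window of 9 consecutive values has recurred shifted by 11, so by induction G(k + 11) = G(k) for all k >= 0: the sequence is periodic from the start with period 11.
One period: G(0..10) = 0, 0, 1, 1, 2, 2, 3, 3, 4, 4, 5.
77 mod 11 = 0, so G(77) = G(0) = 0.

0


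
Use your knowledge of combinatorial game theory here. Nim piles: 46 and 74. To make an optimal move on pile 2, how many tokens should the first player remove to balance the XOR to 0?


Piles: 46 and 74
Current XOR: 46 XOR 74 = 100 (non-zero, so this is an N-position).
To make the XOR zero, we need to find a move that balances the piles.
For pile 2 (size 74): target = 74 XOR 100 = 46
We reduce pile 2 from 74 to 46.
Tokens removed: 74 - 46 = 28
Verification: 46 XOR 46 = 0

28


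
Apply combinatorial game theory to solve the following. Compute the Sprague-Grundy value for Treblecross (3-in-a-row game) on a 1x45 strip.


Treblecross: place X on empty cells; 3-in-a-row wins.
Playing within two cells of an existing X lets the opponent win at once, so sensible play treats the cells i-2..i+2 around each X as dead. The player left with no safe cell loses, so this is a normal-play take-away game on strips of safe cells.
Placing X at cell i (0-indexed) of a strip of k safe cells leaves independent strips of sizes max(0, i-2) and max(0, k-i-3). Hence G(k) = mex{ G(max(0,i-2)) XOR G(max(0,k-i-3)) : 0 <= i < k }, with G(0) = 0.
G(1): splits (0,0):0^0=0 -> mex({0}) = 1
G(2): splits (0,0):0^0=0 -> mex({0}) = 1
G(3): splits (0,0):0^0=0 -> mex({0}) = 1
G(4): splits (0,1):0^1=1 (0,0):0^0=0 -> mex({0, 1}) = 2
G(5): splits (0,2):0^1=1 (0,1):0^1=1 (0,0):0^0=0 -> mex({0, 1}) = 2
G(6) = mex({1}) = 0
G(7) = mex({0, 1, 2}) = 3
G(8) = mex({0, 1, 2}) = 3
G(9) = mex({0, 2}) = 1
G(10) = mex({0, 2, 3}) = 1
G(11) = mex({0, 3}) = 1
G(12) = mex({1, 3}) = 0
G(13) = mex({0, 1, 2, 3}) = 4
G(14) = mex({0, 1, 2}) = 3
G(15) = mex({0, 1, 2}) = 3
G(16) = mex({0, 1, 2, 4}) = 3
G(17) = mex({0, 1, 3, 4}) = 2
G(18) = mex({0, 1, 3, 4}) = 2
G(19) = mex({0, 1, 3, 5}) = 2
G(20) = mex({0, 1, 2, 3, 5}) = 4
G(21) = mex({0, 1, 2, 3, 5}) = 4
G(22) = mex({1, 2, 6}) = 0
G(23) = mex({0, 1, 2, 3, 4, 6}) = 5
G(24) = mex({0, 1, 2, 3, 4}) = 5
G(25) = mex({0, 1, 3, 4, 7}) = 2
G(26) = mex({0, 1, 3, 4, 5, 7}) = 2
G(27) = mex({0, 1, 3, 5}) = 2
G(28) = mex({0, 1, 2, 5}) = 3
G(29) = mex({0, 1, 2, 4, 5, 6}) = 3
G(30) = mex({1, 2, 4, 6}) = 0
G(31) = mex({0, 1, 2, 3, 4, 6}) = 5
G(32) = mex({1, 2, 3, 4, 7}) = 0
G(33) = mex({0, 3, 7}) = 1
G(34) = mex({0, 2, 3, 5, 7}) = 1
G(35) = mex({0, 2, 3, 5, 6}) = 1
G(36) = mex({0, 1, 2, 5, 6}) = 3
G(37) = mex({0, 1, 2, 4, 5, 6}) = 3
G(38) = mex({0, 1, 2, 4}) = 3
G(39) = mex({0, 1, 2, 3, 4, 7}) = 5
G(40) = mex({0, 1, 2, 3, 4, 5, 7}) = 6
G(41) = mex({0, 1, 2, 3, 5, 7}) = 4
G(42) = mex({0, 1, 2, 3, 5, 6, 7}) = 4
G(43) = mex({0, 2, 3, 5, 6}) = 1
G(44) = mex({1, 2, 3, 4, 5, 6}) = 0
G(45) = mex({0, 1, 2, 3, 4, 6, 7}) = 5
Therefore G(45) = 5.

5


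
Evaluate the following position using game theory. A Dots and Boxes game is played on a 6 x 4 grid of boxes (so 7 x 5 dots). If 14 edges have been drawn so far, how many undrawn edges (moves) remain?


Grid: 6 x 4 boxes, i.e. 7 rows and 5 columns of dots.
Horizontal edges: (rows + 1) * cols = 7 * 4 = 28
Vertical edges: rows * (cols + 1) = 6 * 5 = 30
Total edges: 28 + 30 = 58
Edges drawn: 14
Remaining: 58 - 14 = 44

44


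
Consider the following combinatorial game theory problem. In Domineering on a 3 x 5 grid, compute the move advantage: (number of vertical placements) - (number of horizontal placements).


Board is 3 x 5 (rows x cols).
Left (vertical) placements: (rows-1) * cols = 2 * 5 = 10
Right (horizontal) placements: rows * (cols-1) = 3 * 4 = 12
Advantage = Left - Right = 10 - 12 = -2

-2


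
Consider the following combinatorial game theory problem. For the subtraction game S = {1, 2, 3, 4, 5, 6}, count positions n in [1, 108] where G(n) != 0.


Subtraction set S = {1, 2, 3, 4, 5, 6}, so G(n) = n mod 7.
G(n) = 0 when n is a multiple of 7.
Multiples of 7 in [1, 108]: 15
N-positions (nonzero Grundy) = 108 - 15 = 93

93


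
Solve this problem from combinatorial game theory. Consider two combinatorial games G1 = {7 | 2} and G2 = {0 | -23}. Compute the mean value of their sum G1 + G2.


G1 = {7 | 2}, G2 = {0 | -23}
Each is a switch {a | b} with numbers a > b; its mean value is (a + b)/2, and mean value is additive over game sums: m(G1 + G2) = m(G1) + m(G2).
Mean of G1 = (7 + (2))/2 = 9/2 = 9/2
Mean of G2 = (0 + (-23))/2 = -23/2 = -23/2
Mean of G1 + G2 = 9/2 + -23/2 = -7

-7


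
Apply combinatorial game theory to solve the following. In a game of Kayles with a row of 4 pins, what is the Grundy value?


Kayles: a move removes 1 or 2 adjacent pins from a contiguous row.
Removing pins from a row of k leaves two independent rows (a, b) with a + b = k - 1 (one pin) or a + b = k - 2 (two pins); an end removal gives a = 0.
By Sprague-Grundy, G(k) = mex{ G(a) XOR G(b) } over all these splits. G(0) = 0.
G(1): splits (0,0):0^0=0 -> mex({0}) = 1
G(2): splits (0,1):0^1=1 (0,0):0^0=0 -> mex({0, 1}) = 2
G(3): splits (0,2):0^2=2 (1,1):1^1=0 (0,1):0^1=1 -> mex({0, 1, 2}) = 3
G(4): splits (0,3):0^3=3 (1,2):1^2=3 (0,2):0^2=2 (1,1):1^1=0 -> mex({0, 2, 3}) = 1
Therefore G(4) = 1.

1


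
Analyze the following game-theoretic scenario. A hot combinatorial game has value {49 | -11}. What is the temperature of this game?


The game is {49 | -11}, a switch {a | b} with numbers a > b.
Cooling {a | b} by t gives {a - t | b + t}, which stops being hot when a - t = b + t, i.e. at t = (a - b)/2. So the temperature of a switch is (a - b)/2.
Temperature = (Left option - Right option) / 2
= (49 - (-11)) / 2
= 60 / 2
= 30

30


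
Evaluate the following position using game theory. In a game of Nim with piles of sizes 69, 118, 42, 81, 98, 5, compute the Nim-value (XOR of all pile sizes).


We need the XOR (exclusive or) of all pile sizes.
After XOR-ing pile 1 (size 69): 0 XOR 69 = 69
After XOR-ing pile 2 (size 118): 69 XOR 118 = 51
After XOR-ing pile 3 (size 42): 51 XOR 42 = 25
After XOR-ing pile 4 (size 81): 25 XOR 81 = 72
After XOR-ing pile 5 (size 98): 72 XOR 98 = 42
After XOR-ing pile 6 (size 5): 42 XOR 5 = 47
The Nim-value of this position is 47.

47


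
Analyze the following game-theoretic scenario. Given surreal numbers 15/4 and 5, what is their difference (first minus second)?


x = 15/4, y = 5
Converting to common denominator: 4
x = 15/4, y = 20/4
x - y = 15/4 - 5 = -5/4

-5/4


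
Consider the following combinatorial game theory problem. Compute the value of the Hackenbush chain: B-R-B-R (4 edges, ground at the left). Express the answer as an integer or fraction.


Edges (from ground): B-R-B-R
By Berlekamp's sign-expansion rule, a Blue-Red Hackenbush stalk has the value of the surreal number whose sign sequence is the edge sequence with B -> + and R -> -.
Sign sequence: +-+-
Trace the sign expansion in the surreal number tree, starting from 0:
Edge 1: B (sign +) -> bounds (0, +inf), value = 1
Edge 2: R (sign -) -> bounds (0, 1), value = 1/2
Edge 3: B (sign +) -> bounds (1/2, 1), value = 3/4
Edge 4: R (sign -) -> bounds (1/2, 3/4), value = 5/8
Game value = 5/8

5/8


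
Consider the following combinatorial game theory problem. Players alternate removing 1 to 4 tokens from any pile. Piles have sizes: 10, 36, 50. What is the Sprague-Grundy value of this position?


Subtraction set: {1, 2, 3, 4}
For this subtraction set, G(n) = n mod 5 (period = max + 1 = 5).
Pile 1 (size 10): G(10) = 10 mod 5 = 0
Pile 2 (size 36): G(36) = 36 mod 5 = 1
Pile 3 (size 50): G(50) = 50 mod 5 = 0
Total Grundy value = XOR of all: 0 XOR 1 XOR 0 = 1

1


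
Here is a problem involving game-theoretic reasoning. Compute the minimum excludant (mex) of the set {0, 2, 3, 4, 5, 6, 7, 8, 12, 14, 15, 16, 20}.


Set = {0, 2, 3, 4, 5, 6, 7, 8, 12, 14, 15, 16, 20}
0 is in the set.
1 is NOT in the set. This is the mex.
mex = 1

1


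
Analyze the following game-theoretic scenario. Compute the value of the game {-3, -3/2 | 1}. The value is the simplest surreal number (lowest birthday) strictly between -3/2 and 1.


Left options: {-3, -3/2}, max = -3/2
Right options: {1}, min = 1
All options are numbers and max(Left) < min(Right), so by the simplicity theorem the value is the simplest (earliest-born) number strictly between -3/2 and 1.
Integers -1 through 0 all lie strictly between -3/2 and 1.
Among integers, the simplest (lowest birthday = smallest |n|; 0 is born on day 0, +-n on day n) is 0.
No non-integer in the interval can be simpler: if x is a non-integer in the interval, then floor(x) or ceil(x) also lies in the interval (the interval contains an integer), and both are proper prefixes of x's sign expansion, i.e. born earlier. So the game value is 0.
Game value = 0

0


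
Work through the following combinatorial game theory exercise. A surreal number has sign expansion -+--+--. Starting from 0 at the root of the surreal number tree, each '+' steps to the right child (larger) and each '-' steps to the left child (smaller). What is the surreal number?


Sign expansion: -+--+--
Rule: track bounds (lo, hi), initially (-inf, +inf). On '+', the current value becomes lo and we move to the simplest number in (value, hi): value + 1 if hi = +inf, otherwise the midpoint (value + hi)/2. On '-', the current value becomes hi and we move to value - 1 if lo = -inf, otherwise the midpoint (lo + value)/2.
Start at 0.
Step 1: sign = -, move left. Bounds: (-inf, 0). Value = -1
Step 2: sign = +, move right. Bounds: (-1, 0). Value = -1/2
Step 3: sign = -, move left. Bounds: (-1, -1/2). Value = -3/4
Step 4: sign = -, move left. Bounds: (-1, -3/4). Value = -7/8
Step 5: sign = +, move right. Bounds: (-7/8, -3/4). Value = -13/16
Step 6: sign = -, move left. Bounds: (-7/8, -13/16). Value = -27/32
Step 7: sign = -, move left. Bounds: (-7/8, -27/32). Value = -55/64
The surreal number with sign expansion -+--+-- is -55/64.

-55/64


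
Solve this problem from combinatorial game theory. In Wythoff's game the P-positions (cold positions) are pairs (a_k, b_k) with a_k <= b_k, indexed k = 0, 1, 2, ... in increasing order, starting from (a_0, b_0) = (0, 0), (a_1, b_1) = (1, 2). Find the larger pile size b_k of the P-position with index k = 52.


By Wythoff's theorem, a_k = floor(k * phi) and b_k = floor(k * phi^2) = a_k + k, where phi = (1 + sqrt(5))/2 is the golden ratio.
phi = (1 + sqrt(5))/2 = 1.618034
phi^2 = phi + 1 = 2.618034
k = 52
k * phi^2 = 52 * 2.618034 = 136.137767
b_52 = floor(k * phi^2) = 136 (check: a_52 + k = 84 + 52 = 136)

136


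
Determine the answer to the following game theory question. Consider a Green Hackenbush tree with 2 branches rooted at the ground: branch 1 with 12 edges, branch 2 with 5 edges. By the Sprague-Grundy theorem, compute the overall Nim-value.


The tree has 2 branches from the ground vertex.
In Green Hackenbush, the Nim-value of a simple path of length k is k.
Branch 1: length 12, Nim-value = 12
Branch 2: length 5, Nim-value = 5
Total Nim-value = XOR of all branch values:
0 XOR 12 = 12
12 XOR 5 = 9
Nim-value of the tree = 9

9


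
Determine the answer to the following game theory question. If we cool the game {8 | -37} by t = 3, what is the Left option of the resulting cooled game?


Original game: {8 | -37} (a switch {a | b} with a > b).
Cooling by t (for t below the temperature (a - b)/2 = 45/2) taxes each move by t: {a | b} cooled by t is {a - t | b + t}.
Cooling amount: t = 3
Cooled Left option: 8 - 3 = 5
Cooled Right option: -37 + 3 = -34
Cooled game: {5 | -34}
Left option = 5

5


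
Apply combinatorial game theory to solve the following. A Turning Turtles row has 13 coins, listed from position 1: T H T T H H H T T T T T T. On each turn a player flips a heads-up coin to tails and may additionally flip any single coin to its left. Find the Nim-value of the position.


Coins: T H T T H H H T T T T T T
Key fact: a single head at position k behaves exactly like a Nim heap of size k (turning it to T and optionally flipping a coin at j < k corresponds to moving the heap from k to j, or to 0), and heads combine as a disjunctive sum (two heads at the same place would cancel, matching j XOR j = 0). So the Nim-value is the XOR of the 1-indexed positions of the heads.
Face-up positions (1-indexed): [2, 5, 6, 7]
XOR 0 with 2: 0 XOR 2 = 2
XOR 2 with 5: 2 XOR 5 = 7
XOR 7 with 6: 7 XOR 6 = 1
XOR 1 with 7: 1 XOR 7 = 6
Nim-value = 6

6


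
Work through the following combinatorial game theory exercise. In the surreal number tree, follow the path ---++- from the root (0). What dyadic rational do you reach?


Sign expansion: ---++-
Rule: track bounds (lo, hi), initially (-inf, +inf). On '+', the current value becomes lo and we move to the simplest number in (value, hi): value + 1 if hi = +inf, otherwise the midpoint (value + hi)/2. On '-', the current value becomes hi and we move to value - 1 if lo = -inf, otherwise the midpoint (lo + value)/2.
Start at 0.
Step 1: sign = -, move left. Bounds: (-inf, 0). Value = -1
Step 2: sign = -, move left. Bounds: (-inf, -1). Value = -2
Step 3: sign = -, move left. Bounds: (-inf, -2). Value = -3
Step 4: sign = +, move right. Bounds: (-3, -2). Value = -5/2
Step 5: sign = +, move right. Bounds: (-5/2, -2). Value = -9/4
Step 6: sign = -, move left. Bounds: (-5/2, -9/4). Value = -19/8
The surreal number with sign expansion ---++- is -19/8.

-19/8


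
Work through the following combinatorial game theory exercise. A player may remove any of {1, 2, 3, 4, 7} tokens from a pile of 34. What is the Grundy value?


The subtraction set is S = {1, 2, 3, 4, 7}.
G(k) = mex{ G(k - s) : s in S, s <= k }. We compute iteratively: G(0) = 0.
G(1) = mex({0}) = 1
G(2) = mex({0, 1}) = 2
G(3) = mex({0, 1, 2}) = 3
G(4) = mex({0, 1, 2, 3}) = 4
G(5) = mex({1, 2, 3, 4}) = 0
G(6) = mex({0, 2, 3, 4}) = 1
G(7) = mex({0, 1, 3, 4}) = 2
G(8) = mex({0, 1, 2, 4}) = 3
G(9) = mex({0, 1, 2, 3}) = 4
G(10) = mex({1, 2, 3, 4}) = 0
G(11) = mex({0, 2, 3, 4}) = 1
Observe that G(5)..G(11) = 0, 1, 2, 3, 4, 0, 1 repeats G(0)..G(6) = 0, 1, 2, 3, 4, 0, 1.
For k >= max(S) = 7, G(k) is determined by the previous 7 values G(k-7)..G(k-1); a window of 7 consecutive values has recurred shifted by 5, so by induction G(k + 5) = G(k) for all k >= 0: the sequence is periodic from the start with period 5.
One period: G(0..4) = 0, 1, 2, 3, 4.
34 mod 5 = 4, so G(34) = G(4) = 4.

4


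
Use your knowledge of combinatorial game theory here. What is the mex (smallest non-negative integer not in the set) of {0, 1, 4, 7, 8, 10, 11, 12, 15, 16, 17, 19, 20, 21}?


Set = {0, 1, 4, 7, 8, 10, 11, 12, 15, 16, 17, 19, 20, 21}
0 is in the set.
1 is in the set.
2 is NOT in the set. This is the mex.
mex = 2

2


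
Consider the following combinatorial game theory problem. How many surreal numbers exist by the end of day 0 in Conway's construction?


Day 0: {|} = 0 is born. Count = 1.
Day n: the number of surreal numbers born by day n is 2^(n+1) - 1.
By day 0: 2^1 - 1 = 1
By day 0: 1 surreal numbers.

1


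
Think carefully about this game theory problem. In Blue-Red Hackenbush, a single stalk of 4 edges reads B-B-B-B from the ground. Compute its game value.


Edges (from ground): B-B-B-B
By Berlekamp's sign-expansion rule, a Blue-Red Hackenbush stalk has the value of the surreal number whose sign sequence is the edge sequence with B -> + and R -> -.
Sign sequence: ++++
Trace the sign expansion in the surreal number tree, starting from 0:
Edge 1: B (sign +) -> bounds (0, +inf), value = 1
Edge 2: B (sign +) -> bounds (1, +inf), value = 2
Edge 3: B (sign +) -> bounds (2, +inf), value = 3
Edge 4: B (sign +) -> bounds (3, +inf), value = 4
Game value = 4

4


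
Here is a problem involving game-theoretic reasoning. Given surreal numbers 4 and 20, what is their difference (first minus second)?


x = 4, y = 20
x - y = 4 - 20 = -16

-16


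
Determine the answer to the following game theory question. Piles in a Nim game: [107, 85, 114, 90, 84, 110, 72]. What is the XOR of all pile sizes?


We need the XOR (exclusive or) of all pile sizes.
After XOR-ing pile 1 (size 107): 0 XOR 107 = 107
After XOR-ing pile 2 (size 85): 107 XOR 85 = 62
After XOR-ing pile 3 (size 114): 62 XOR 114 = 76
After XOR-ing pile 4 (size 90): 76 XOR 90 = 22
After XOR-ing pile 5 (size 84): 22 XOR 84 = 66
After XOR-ing pile 6 (size 110): 66 XOR 110 = 44
After XOR-ing pile 7 (size 72): 44 XOR 72 = 100
The Nim-value of this position is 100.

100


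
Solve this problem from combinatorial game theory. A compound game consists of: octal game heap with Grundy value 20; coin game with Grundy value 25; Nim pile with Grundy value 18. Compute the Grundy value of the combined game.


By the Sprague-Grundy theorem, the Grundy value of a sum of games is the XOR of individual Grundy values.
octal game heap: Grundy value = 20. Running XOR: 0 XOR 20 = 20
coin game: Grundy value = 25. Running XOR: 20 XOR 25 = 13
Nim pile: Grundy value = 18. Running XOR: 13 XOR 18 = 31
The combined Grundy value is 31.

31


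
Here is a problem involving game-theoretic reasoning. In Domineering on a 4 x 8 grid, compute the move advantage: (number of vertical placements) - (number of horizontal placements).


Board is 4 x 8 (rows x cols).
Left (vertical) placements: (rows-1) * cols = 3 * 8 = 24
Right (horizontal) placements: rows * (cols-1) = 4 * 7 = 28
Advantage = Left - Right = 24 - 28 = -4

-4


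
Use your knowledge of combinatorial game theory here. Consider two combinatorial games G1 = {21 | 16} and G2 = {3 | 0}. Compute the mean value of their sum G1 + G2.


G1 = {21 | 16}, G2 = {3 | 0}
Each is a switch {a | b} with numbers a > b; its mean value is (a + b)/2, and mean value is additive over game sums: m(G1 + G2) = m(G1) + m(G2).
Mean of G1 = (21 + (16))/2 = 37/2 = 37/2
Mean of G2 = (3 + (0))/2 = 3/2 = 3/2
Mean of G1 + G2 = 37/2 + 3/2 = 20

20


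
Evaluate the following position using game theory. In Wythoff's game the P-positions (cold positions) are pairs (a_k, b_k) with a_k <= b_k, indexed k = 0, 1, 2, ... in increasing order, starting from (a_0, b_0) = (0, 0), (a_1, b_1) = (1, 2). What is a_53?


By Wythoff's theorem, a_k = floor(k * phi) and b_k = floor(k * phi^2) = a_k + k, where phi = (1 + sqrt(5))/2 is the golden ratio.
phi = (1 + sqrt(5))/2 = 1.618034
k = 53
k * phi = 53 * 1.618034 = 85.755801
a_53 = floor(k * phi) = 85

85


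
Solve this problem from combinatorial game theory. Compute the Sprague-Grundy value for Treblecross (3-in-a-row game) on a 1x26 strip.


Treblecross: place X on empty cells; 3-in-a-row wins.
Playing within two cells of an existing X lets the opponent win at once, so sensible play treats the cells i-2..i+2 around each X as dead. The player left with no safe cell loses, so this is a normal-play take-away game on strips of safe cells.
Placing X at cell i (0-indexed) of a strip of k safe cells leaves independent strips of sizes max(0, i-2) and max(0, k-i-3). Hence G(k) = mex{ G(max(0,i-2)) XOR G(max(0,k-i-3)) : 0 <= i < k }, with G(0) = 0.
G(1): splits (0,0):0^0=0 -> mex({0}) = 1
G(2): splits (0,0):0^0=0 -> mex({0}) = 1
G(3): splits (0,0):0^0=0 -> mex({0}) = 1
G(4): splits (0,1):0^1=1 (0,0):0^0=0 -> mex({0, 1}) = 2
G(5): splits (0,2):0^1=1 (0,1):0^1=1 (0,0):0^0=0 -> mex({0, 1}) = 2
G(6) = mex({1}) = 0
G(7) = mex({0, 1, 2}) = 3
G(8) = mex({0, 1, 2}) = 3
G(9) = mex({0, 2}) = 1
G(10) = mex({0, 2, 3}) = 1
G(11) = mex({0, 3}) = 1
G(12) = mex({1, 3}) = 0
G(13) = mex({0, 1, 2, 3}) = 4
G(14) = mex({0, 1, 2}) = 3
G(15) = mex({0, 1, 2}) = 3
G(16) = mex({0, 1, 2, 4}) = 3
G(17) = mex({0, 1, 3, 4}) = 2
G(18) = mex({0, 1, 3, 4}) = 2
G(19) = mex({0, 1, 3, 5}) = 2
G(20) = mex({0, 1, 2, 3, 5}) = 4
G(21) = mex({0, 1, 2, 3, 5}) = 4
G(22) = mex({1, 2, 6}) = 0
G(23) = mex({0, 1, 2, 3, 4, 6}) = 5
G(24) = mex({0, 1, 2, 3, 4}) = 5
G(25) = mex({0, 1, 3, 4, 7}) = 2
G(26) = mex({0, 1, 3, 4, 5, 7}) = 2
Therefore G(26) = 2.

2


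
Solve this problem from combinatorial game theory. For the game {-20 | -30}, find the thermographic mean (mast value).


Game = {-20 | -30}, a switch {a | b} with numbers a > b.
Its thermograph has left wall a - t and right wall b + t, which meet at t = (a - b)/2, where both equal (a + b)/2. So the mast (mean value) is at (a + b)/2.
Mean = (-20 + (-30))/2 = -50/2 = -25

-25


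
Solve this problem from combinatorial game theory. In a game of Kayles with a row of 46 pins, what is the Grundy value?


Kayles: a move removes 1 or 2 adjacent pins from a contiguous row.
Removing pins from a row of k leaves two independent rows (a, b) with a + b = k - 1 (one pin) or a + b = k - 2 (two pins); an end removal gives a = 0.
By Sprague-Grundy, G(k) = mex{ G(a) XOR G(b) } over all these splits. G(0) = 0.
G(1): splits (0,0):0^0=0 -> mex({0}) = 1
G(2): splits (0,1):0^1=1 (0,0):0^0=0 -> mex({0, 1}) = 2
G(3): splits (0,2):0^2=2 (1,1):1^1=0 (0,1):0^1=1 -> mex({0, 1, 2}) = 3
G(4): splits (0,3):0^3=3 (1,2):1^2=3 (0,2):0^2=2 (1,1):1^1=0 -> mex({0, 2, 3}) = 1
G(5): splits (0,4):0^1=1 (1,3):1^3=2 (2,2):2^2=0 (0,3):0^3=3 (1,2):1^2=3 -> mex({0, 1, 2, 3}) = 4
G(6) = mex({0, 1, 2, 4}) = 3
G(7) = mex({0, 1, 3, 4, 5}) = 2
G(8) = mex({0, 2, 3, 5, 6}) = 1
G(9) = mex({0, 1, 2, 3, 6, 7}) = 4
G(10) = mex({0, 1, 3, 4, 5, 7}) = 2
G(11) = mex({0, 1, 2, 3, 4, 5}) = 6
G(12) = mex({0, 1, 2, 3, 5, 6, 7}) = 4
G(13) = mex({0, 2, 3, 4, 6, 7}) = 1
G(14) = mex({0, 1, 4, 5, 6, 7}) = 2
G(15) = mex({0, 1, 2, 3, 4, 5, 6}) = 7
G(16) = mex({0, 2, 3, 5, 6, 7}) = 1
G(17) = mex({0, 1, 2, 3, 5, 6, 7}) = 4
G(18) = mex({0, 1, 2, 4, 5, 6}) = 3
G(19) = mex({0, 1, 3, 4, 5, 7}) = 2
G(20) = mex({0, 2, 3, 4, 5, 6, 7}) = 1
G(21) = mex({0, 1, 2, 3, 5, 6, 7}) = 4
G(22) = mex({0, 1, 2, 3, 4, 5, 7}) = 6
G(23) = mex({0, 1, 2, 3, 4, 5, 6}) = 7
G(24) = mex({0, 1, 2, 3, 5, 6, 7}) = 4
G(25) = mex({0, 2, 3, 4, 6, 7}) = 1
G(26) = mex({0, 1, 3, 4, 5, 6, 7}) = 2
G(27) = mex({0, 1, 2, 3, 4, 5, 6, 7}) = 8
G(28) = mex({0, 1, 2, 3, 4, 6, 7, 8}) = 5
G(29) = mex({0, 1, 2, 3, 5, 6, 7, 8, 9}) = 4
G(30) = mex({0, 1, 2, 3, 4, 5, 6, 9, 10}) = 7
G(31) = mex({0, 1, 3, 4, 5, 7, 10, 11}) = 2
G(32) = mex({0, 2, 3, 4, 5, 6, 7, 9, 11}) = 1
G(33) = mex({0, 1, 2, 3, 4, 5, 6, 7, 9, 12}) = 8
G(34) = mex({0, 1, 2, 3, 4, 5, 7, 8, 11, 12}) = 6
G(35) = mex({0, 1, 2, 3, 4, 5, 6, 8, 9, 10, 11}) = 7
G(36) = mex({0, 1, 2, 3, 5, 6, 7, 9, 10}) = 4
G(37) = mex({0, 2, 3, 4, 6, 7, 9, 10, 11, 12}) = 1
G(38) = mex({0, 1, 3, 4, 5, 6, 7, 9, 10, 11, 12}) = 2
G(39) = mex({0, 1, 2, 4, 5, 6, 7, 9, 10, 12, 14}) = 3
G(40) = mex({0, 2, 3, 4, 6, 7, 11, 12, 14}) = 1
G(41) = mex({0, 1, 2, 3, 5, 6, 7, 9, 10, 11, 12}) = 4
G(42) = mex({0, 1, 2, 3, 4, 5, 6, 9, 10}) = 7
G(43) = mex({0, 1, 3, 4, 5, 7, 9, 10, 12, 15}) = 2
G(44) = mex({0, 2, 3, 4, 5, 6, 7, 9, 10, 12, 15}) = 1
G(45) = mex({0, 1, 2, 3, 4, 5, 6, 7, 9, 10, 12, 14}) = 8
G(46) = mex({0, 1, 3, 4, 5, 7, 8, 11, 12, 14}) = 2
Therefore G(46) = 2.

2
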